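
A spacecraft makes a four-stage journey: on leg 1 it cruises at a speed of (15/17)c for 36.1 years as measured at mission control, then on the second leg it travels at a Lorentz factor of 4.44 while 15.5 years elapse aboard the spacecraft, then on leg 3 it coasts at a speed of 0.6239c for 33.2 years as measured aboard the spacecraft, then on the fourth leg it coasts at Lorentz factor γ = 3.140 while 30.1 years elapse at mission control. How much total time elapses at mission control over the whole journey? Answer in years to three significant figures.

Δt = 178 years

Leg 1: 36.1 years is already measured at mission control.
Leg 2: γ = 4.44; Δt_2 = 4.440 × 15.5 = 68.82 years.
Leg 3: γ = 1/√(1 − 0.6239²) = 1/√0.6107 = 1.280; Δt_3 = 1.280 × 33.2 = 42.48 years.
Leg 4: 30.1 years is already measured at mission control.
Total: 36.10 + 68.82 + 42.48 + 30.10 years.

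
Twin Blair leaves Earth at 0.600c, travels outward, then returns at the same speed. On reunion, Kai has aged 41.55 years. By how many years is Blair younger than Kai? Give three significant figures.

γ = 1/√(1 − 0.600²) = 5/4 = 1.250
Blair's elapsed proper time: τ = 41.55/1.250 = 33.24 years.
Age gap = Δt − τ = 41.55 − 33.24 years.

Δt − τ = 8.31 years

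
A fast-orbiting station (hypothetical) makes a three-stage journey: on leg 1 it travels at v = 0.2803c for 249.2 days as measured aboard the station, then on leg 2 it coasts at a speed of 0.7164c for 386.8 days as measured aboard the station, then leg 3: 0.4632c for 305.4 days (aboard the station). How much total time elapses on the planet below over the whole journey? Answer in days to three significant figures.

Leg 1: γ = 1/√(1 − 0.2803²) = 1/√0.9214 = 1.042; Δt_1 = 1.042 × 249.2 = 259.6 days.
Leg 2: γ = 1/√(1 − 0.7164²) = 1/√0.4868 = 1.433; Δt_2 = 1.433 × 386.8 = 554.4 days.
Leg 3: γ = 1/√(1 − 0.4632²) = 1/√0.7854 = 1.128; Δt_3 = 1.128 × 305.4 = 344.6 days.
Total: 259.6 + 554.4 + 344.6 days.

Δt = 1160 days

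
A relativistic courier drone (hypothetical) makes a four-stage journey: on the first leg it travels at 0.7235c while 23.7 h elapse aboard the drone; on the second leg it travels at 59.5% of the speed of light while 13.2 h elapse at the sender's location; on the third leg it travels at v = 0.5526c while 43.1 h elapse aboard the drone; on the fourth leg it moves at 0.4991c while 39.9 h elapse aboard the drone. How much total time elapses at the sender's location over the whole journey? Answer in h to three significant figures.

Δt = 145 h

Leg 1: γ = 1/√(1 − 0.7235²) = 1/√0.4765 = 1.449; Δt_1 = 1.449 × 23.7 = 34.33 h.
Leg 2: 13.2 h is already measured at the sender's location.
Leg 3: γ = 1/√(1 − 0.5526²) = 1/√0.6946 = 1.200; Δt_3 = 1.200 × 43.1 = 51.71 h.
Leg 4: γ = 1/√(1 − 0.4991²) = 1/√0.7509 = 1.154; Δt_4 = 1.154 × 39.9 = 46.04 h.
Total: 34.33 + 13.20 + 51.71 + 46.04 h.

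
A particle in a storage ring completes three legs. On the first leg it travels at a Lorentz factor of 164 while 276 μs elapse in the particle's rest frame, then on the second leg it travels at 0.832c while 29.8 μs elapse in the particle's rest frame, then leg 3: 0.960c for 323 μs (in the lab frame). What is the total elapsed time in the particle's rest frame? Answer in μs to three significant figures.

Leg 1: 276 μs is already measured in the particle's rest frame.
Leg 2: 29.8 μs is already measured in the particle's rest frame.
Leg 3: γ = 1/√(1 − 0.960²) = 25/7 ≈ 3.571; τ_3 = 323/3.571 = 90.44 μs.
Total: 276.0 + 29.80 + 90.44 μs.

τ = 396 μs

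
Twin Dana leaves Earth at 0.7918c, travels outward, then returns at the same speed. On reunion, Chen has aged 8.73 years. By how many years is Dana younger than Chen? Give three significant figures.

γ = 1/√(1 − 0.7918²) = 1/√0.3731 = 1.637
Dana's elapsed proper time: τ = 8.73/1.637 = 5.332 years.
Age gap = Δt − τ = 8.73 − 5.332 years.

Δt − τ = 3.40 years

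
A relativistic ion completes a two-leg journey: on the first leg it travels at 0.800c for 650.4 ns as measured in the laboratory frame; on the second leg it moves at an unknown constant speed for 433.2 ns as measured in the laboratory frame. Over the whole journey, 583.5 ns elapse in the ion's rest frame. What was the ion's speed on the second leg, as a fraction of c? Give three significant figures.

Leg 1: γ = 1/√(1 − 0.800²) = 5/3 ≈ 1.667; τ_1 = 650.4/1.667 = 390.2 ns.
Leg 2: speed unknown; τ_2 = 433.2/γ_2.
Total proper time: 390.2 + τ_2 = 583.5, so τ_2 = 583.5 − 390.2 = 193.3 ns.
γ_2 = 433.2/193.3 = 2.242; β = √(1 − 1/γ²) = √0.8010.

β = 0.895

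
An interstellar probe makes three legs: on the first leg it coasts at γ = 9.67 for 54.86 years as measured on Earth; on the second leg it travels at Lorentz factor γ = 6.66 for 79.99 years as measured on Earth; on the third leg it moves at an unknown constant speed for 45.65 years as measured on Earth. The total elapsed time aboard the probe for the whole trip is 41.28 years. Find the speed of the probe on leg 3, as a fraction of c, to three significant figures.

Leg 1: γ = 9.67; τ_1 = 54.86/9.670 = 5.673 years.
Leg 2: γ = 6.66; τ_2 = 79.99/6.660 = 12.01 years.
Leg 3: speed unknown; τ_3 = 45.65/γ_3.
Total proper time: 5.673 + 12.01 + τ_3 = 41.28, so τ_3 = 41.28 − 17.68 = 23.60 years.
γ_3 = 45.65/23.60 = 1.935; β = √(1 − 1/γ²) = √0.7328.

β = 0.856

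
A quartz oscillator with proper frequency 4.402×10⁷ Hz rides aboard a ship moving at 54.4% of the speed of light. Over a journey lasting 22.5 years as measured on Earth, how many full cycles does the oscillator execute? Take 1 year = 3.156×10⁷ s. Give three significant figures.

β = 0.544; γ = 1/√(1 − 0.544²) = 1/√0.7041 = 1.192
The oscillator's own cycle count is N = f × τ where τ is the proper time on the ship. τ = Δt/γ = 22.5/1.192 = 18.88 years = 5.958×10⁸ s.
N = 4.402×10⁷ × 5.958×10⁸ = 2.623×10¹⁶.

N = 2.62×10¹⁶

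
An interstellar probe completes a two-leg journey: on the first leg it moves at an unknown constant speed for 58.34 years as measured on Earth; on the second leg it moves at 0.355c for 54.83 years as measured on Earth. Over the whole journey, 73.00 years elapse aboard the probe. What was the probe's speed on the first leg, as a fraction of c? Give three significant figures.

Leg 1: speed unknown; τ_1 = 58.34/γ_1.
Leg 2: γ = 1/√(1 − 0.355²) = 1/√0.8740 = 1.070; τ_2 = 54.83/1.070 = 51.26 years.
Total proper time: τ_1 + 51.26 = 73.00, so τ_1 = 73.00 − 51.26 = 21.74 years.
γ_1 = 58.34/21.74 = 2.683; β = √(1 − 1/γ²) = √0.8611.

β = 0.928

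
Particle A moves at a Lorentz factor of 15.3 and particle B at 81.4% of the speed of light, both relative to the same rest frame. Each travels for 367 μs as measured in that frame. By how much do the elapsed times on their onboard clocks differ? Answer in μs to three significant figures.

|τ_A − τ_B| = 189 μs

A: γ = 15.3; τ_A = 367/15.30 = 23.99 μs.
B: β = 0.814; γ = 1/√(1 − 0.814²) = 1/√0.3374 = 1.722; τ_B = 367/1.722 = 213.2 μs.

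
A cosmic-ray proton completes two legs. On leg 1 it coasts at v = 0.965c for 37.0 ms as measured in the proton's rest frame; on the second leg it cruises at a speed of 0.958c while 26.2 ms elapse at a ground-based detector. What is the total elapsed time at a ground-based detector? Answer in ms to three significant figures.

Δt = 167 ms

Leg 1: γ = 1/√(1 − 0.965²) = 1/√0.06878 = 3.813; Δt_1 = 3.813 × 37.0 = 141.1 ms.
Leg 2: 26.2 ms is already measured at a ground-based detector.
Total: 141.1 + 26.20 ms.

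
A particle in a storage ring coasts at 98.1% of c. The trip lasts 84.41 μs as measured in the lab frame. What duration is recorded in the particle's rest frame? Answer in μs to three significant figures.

τ = 16.4 μs

β = 0.981; γ = 1/√(1 − 0.981²) = 1/√0.03764 = 5.154
The interval measured in the lab frame is the dilated one; the clock in the particle's rest frame measures the proper time τ = Δt/γ = 84.41/5.154 μs.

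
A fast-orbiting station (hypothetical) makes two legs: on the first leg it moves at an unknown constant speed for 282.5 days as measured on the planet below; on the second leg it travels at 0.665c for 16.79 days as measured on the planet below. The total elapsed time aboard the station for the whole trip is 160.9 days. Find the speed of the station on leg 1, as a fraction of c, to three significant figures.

Leg 1: speed unknown; τ_1 = 282.5/γ_1.
Leg 2: γ = 1/√(1 − 0.665²) = 1/√0.5578 = 1.339; τ_2 = 16.79/1.339 = 12.54 days.
Total proper time: τ_1 + 12.54 = 160.9, so τ_1 = 160.9 − 12.54 = 148.4 days.
γ_1 = 282.5/148.4 = 1.904; β = √(1 − 1/γ²) = √0.7242.

β = 0.851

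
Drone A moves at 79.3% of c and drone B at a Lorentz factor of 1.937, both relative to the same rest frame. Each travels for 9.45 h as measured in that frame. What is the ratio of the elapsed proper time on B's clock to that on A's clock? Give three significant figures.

τ_B/τ_A = 0.847

A: β = 0.793; γ = 1/√(1 − 0.793²) = 1/√0.3712 = 1.641. B: γ = 1.937.
τ_A/τ_B = γ_B/γ_A = 1.937/1.641 = 1.180, so τ_B/τ_A = 0.8474.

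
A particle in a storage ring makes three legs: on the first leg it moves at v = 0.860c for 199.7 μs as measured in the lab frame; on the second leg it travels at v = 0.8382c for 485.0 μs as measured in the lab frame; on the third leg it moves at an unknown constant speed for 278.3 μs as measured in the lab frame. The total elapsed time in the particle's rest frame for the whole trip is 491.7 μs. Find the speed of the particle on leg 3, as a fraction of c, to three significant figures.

β = 0.893

Leg 1: γ = 1/√(1 − 0.860²) = 1/√0.2604 = 1.960; τ_1 = 199.7/1.960 = 101.9 μs.
Leg 2: γ = 1/√(1 − 0.8382²) = 1/√0.2974 = 1.834; τ_2 = 485.0/1.834 = 264.5 μs.
Leg 3: speed unknown; τ_3 = 278.3/γ_3.
Total proper time: 101.9 + 264.5 + τ_3 = 491.7, so τ_3 = 491.7 − 366.4 = 125.3 μs.
γ_3 = 278.3/125.3 = 2.221; β = √(1 − 1/γ²) = √0.7973.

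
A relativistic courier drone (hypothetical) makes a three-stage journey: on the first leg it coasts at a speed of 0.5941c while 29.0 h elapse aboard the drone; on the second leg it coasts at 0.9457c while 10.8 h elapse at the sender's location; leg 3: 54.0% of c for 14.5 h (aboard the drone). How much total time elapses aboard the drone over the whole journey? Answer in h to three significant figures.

Leg 1: 29.0 h is already measured aboard the drone.
Leg 2: γ = 1/√(1 − 0.9457²) = 1/√0.1057 = 3.077; τ_2 = 10.8/3.077 = 3.510 h.
Leg 3: 14.5 h is already measured aboard the drone.
Total: 29.00 + 3.510 + 14.50 h.

τ = 47.0 h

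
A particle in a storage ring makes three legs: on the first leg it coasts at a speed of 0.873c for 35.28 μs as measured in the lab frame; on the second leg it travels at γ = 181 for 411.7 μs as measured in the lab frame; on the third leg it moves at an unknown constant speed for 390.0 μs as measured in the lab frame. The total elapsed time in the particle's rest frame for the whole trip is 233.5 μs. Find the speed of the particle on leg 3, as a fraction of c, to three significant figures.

β = 0.836

Leg 1: γ = 1/√(1 − 0.873²) = 1/√0.2379 = 2.050; τ_1 = 35.28/2.050 = 17.21 μs.
Leg 2: γ = 181; τ_2 = 411.7/181.0 = 2.275 μs.
Leg 3: speed unknown; τ_3 = 390.0/γ_3.
Total proper time: 17.21 + 2.275 + τ_3 = 233.5, so τ_3 = 233.5 − 19.48 = 214.0 μs.
γ_3 = 390.0/214.0 = 1.822; β = √(1 − 1/γ²) = √0.6989.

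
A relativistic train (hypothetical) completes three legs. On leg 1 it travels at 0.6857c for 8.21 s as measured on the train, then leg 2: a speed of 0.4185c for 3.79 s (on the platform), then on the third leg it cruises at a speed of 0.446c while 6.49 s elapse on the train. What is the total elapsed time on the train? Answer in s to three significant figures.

τ = 18.1 s

Leg 1: 8.21 s is already measured on the train.
Leg 2: γ = 1/√(1 − 0.4185²) = 1/√0.8249 = 1.101; τ_2 = 3.79/1.101 = 3.442 s.
Leg 3: 6.49 s is already measured on the train.
Total: 8.210 + 3.442 + 6.490 s.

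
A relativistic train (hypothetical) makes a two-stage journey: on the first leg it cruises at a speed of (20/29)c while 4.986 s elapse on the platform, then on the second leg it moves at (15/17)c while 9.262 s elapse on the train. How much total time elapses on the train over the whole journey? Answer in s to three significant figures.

Leg 1: γ = 1/√(1 − (20/29)²) = 29/21 ≈ 1.381; τ_1 = 4.986/1.381 = 3.611 s.
Leg 2: 9.262 s is already measured on the train.
Total: 3.611 + 9.262 s.

τ = 12.9 s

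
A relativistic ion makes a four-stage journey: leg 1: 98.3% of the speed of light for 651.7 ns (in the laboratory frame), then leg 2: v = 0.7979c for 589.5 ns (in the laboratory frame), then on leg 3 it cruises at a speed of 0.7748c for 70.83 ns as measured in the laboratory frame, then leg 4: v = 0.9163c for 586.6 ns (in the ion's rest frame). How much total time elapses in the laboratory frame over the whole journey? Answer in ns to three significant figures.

Leg 1: 651.7 ns is already measured in the laboratory frame.
Leg 2: 589.5 ns is already measured in the laboratory frame.
Leg 3: 70.83 ns is already measured in the laboratory frame.
Leg 4: γ = 1/√(1 − 0.9163²) = 1/√0.1604 = 2.497; Δt_4 = 2.497 × 586.6 = 1465 ns.
Total: 651.7 + 589.5 + 70.83 + 1465 ns.

Δt = 2780 ns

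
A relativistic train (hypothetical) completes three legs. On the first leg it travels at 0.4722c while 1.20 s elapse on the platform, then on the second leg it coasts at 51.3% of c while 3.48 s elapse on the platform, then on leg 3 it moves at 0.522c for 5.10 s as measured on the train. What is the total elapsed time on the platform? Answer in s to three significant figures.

Leg 1: 1.20 s is already measured on the platform.
Leg 2: 3.48 s is already measured on the platform.
Leg 3: γ = 1/√(1 − 0.522²) = 1/√0.7275 = 1.172; Δt_3 = 1.172 × 5.10 = 5.979 s.
Total: 1.200 + 3.480 + 5.979 s.

Δt = 10.7 s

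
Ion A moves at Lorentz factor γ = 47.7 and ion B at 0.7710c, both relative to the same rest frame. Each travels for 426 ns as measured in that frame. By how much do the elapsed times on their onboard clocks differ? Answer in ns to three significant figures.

|τ_A − τ_B| = 262 ns

A: γ = 47.7; τ_A = 426/47.70 = 8.931 ns.
B: γ = 1/√(1 − 0.7710²) = 1/√0.4056 = 1.570; τ_B = 426/1.570 = 271.3 ns.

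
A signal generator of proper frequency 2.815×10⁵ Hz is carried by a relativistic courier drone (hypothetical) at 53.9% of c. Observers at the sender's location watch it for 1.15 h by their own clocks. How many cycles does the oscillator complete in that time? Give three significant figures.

β = 0.539; γ = 1/√(1 − 0.539²) = 1/√0.7095 = 1.187
During 1.15 h of lab time, the oscillator's proper time advances by τ = Δt/γ = 1.15/1.187 = 0.9687 h = 3.487×10³ s.
N = f × τ = 2.815×10⁵ × 3.487×10³ = 9.816×10⁸.

N = 9.82×10⁸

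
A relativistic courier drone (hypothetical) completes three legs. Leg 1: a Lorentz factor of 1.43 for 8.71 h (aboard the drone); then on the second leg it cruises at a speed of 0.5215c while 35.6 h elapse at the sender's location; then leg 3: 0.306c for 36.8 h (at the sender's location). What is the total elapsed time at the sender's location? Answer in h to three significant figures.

Leg 1: γ = 1.43; Δt_1 = 1.430 × 8.71 = 12.46 h.
Leg 2: 35.6 h is already measured at the sender's location.
Leg 3: 36.8 h is already measured at the sender's location.
Total: 12.46 + 35.60 + 36.80 h.

Δt = 84.9 h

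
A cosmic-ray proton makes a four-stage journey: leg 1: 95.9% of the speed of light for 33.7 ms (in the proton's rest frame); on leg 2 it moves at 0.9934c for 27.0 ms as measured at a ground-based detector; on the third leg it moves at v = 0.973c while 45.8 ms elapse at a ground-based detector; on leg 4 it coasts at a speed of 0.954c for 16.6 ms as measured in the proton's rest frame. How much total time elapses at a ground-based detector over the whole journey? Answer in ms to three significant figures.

Δt = 247 ms

Leg 1: β = 0.959; γ = 1/√(1 − 0.959²) = 1/√0.08032 = 3.529; Δt_1 = 3.529 × 33.7 = 118.9 ms.
Leg 2: 27.0 ms is already measured at a ground-based detector.
Leg 3: 45.8 ms is already measured at a ground-based detector.
Leg 4: γ = 1/√(1 − 0.954²) = 1/√0.08988 = 3.335; Δt_4 = 3.335 × 16.6 = 55.37 ms.
Total: 118.9 + 27.00 + 45.80 + 55.37 ms.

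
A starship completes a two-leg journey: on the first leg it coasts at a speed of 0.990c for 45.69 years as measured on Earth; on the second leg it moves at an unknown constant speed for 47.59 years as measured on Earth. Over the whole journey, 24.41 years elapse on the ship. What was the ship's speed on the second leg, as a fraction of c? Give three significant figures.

β = 0.926

Leg 1: γ = 1/√(1 − 0.990²) = 1/√0.01990 = 7.089; τ_1 = 45.69/7.089 = 6.445 years.
Leg 2: speed unknown; τ_2 = 47.59/γ_2.
Total proper time: 6.445 + τ_2 = 24.41, so τ_2 = 24.41 − 6.445 = 17.96 years.
γ_2 = 47.59/17.96 = 2.649; β = √(1 − 1/γ²) = √0.8575.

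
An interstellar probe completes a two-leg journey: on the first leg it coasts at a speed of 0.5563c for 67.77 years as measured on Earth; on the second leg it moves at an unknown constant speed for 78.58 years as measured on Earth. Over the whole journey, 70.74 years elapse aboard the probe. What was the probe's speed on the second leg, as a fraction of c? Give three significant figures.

β = 0.983

Leg 1: γ = 1/√(1 − 0.5563²) = 1/√0.6905 = 1.203; τ_1 = 67.77/1.203 = 56.32 years.
Leg 2: speed unknown; τ_2 = 78.58/γ_2.
Total proper time: 56.32 + τ_2 = 70.74, so τ_2 = 70.74 − 56.32 = 14.42 years.
γ_2 = 78.58/14.42 = 5.448; β = √(1 − 1/γ²) = √0.9663.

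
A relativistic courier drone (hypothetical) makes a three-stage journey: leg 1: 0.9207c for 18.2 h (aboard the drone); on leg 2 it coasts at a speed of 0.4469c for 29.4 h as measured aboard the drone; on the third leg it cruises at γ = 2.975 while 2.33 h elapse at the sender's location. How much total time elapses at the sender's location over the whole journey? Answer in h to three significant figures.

Δt = 81.8 h

Leg 1: γ = 1/√(1 − 0.9207²) = 1/√0.1523 = 2.562; Δt_1 = 2.562 × 18.2 = 46.63 h.
Leg 2: γ = 1/√(1 − 0.4469²) = 1/√0.8003 = 1.118; Δt_2 = 1.118 × 29.4 = 32.86 h.
Leg 3: 2.33 h is already measured at the sender's location.
Total: 46.63 + 32.86 + 2.330 h.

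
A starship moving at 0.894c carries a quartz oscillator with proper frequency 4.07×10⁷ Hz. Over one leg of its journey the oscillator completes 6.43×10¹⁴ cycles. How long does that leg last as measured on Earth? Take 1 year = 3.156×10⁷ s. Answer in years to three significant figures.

γ = 1/√(1 − 0.894²) = 1/√0.2008 = 2.232
Proper time for N cycles: τ = N/f = 6.43×10¹⁴/(4.07×10⁷) = 1.580×10⁷ s = 0.5006 years.
Lab-frame duration Δt = γτ = 2.232 × 0.5006 = 1.117 years.

Δt = 1.12 years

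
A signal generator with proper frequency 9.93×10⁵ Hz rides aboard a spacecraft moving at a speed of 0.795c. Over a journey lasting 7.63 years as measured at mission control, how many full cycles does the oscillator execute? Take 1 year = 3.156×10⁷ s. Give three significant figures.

N = 1.45×10¹⁴

γ = 1/√(1 − 0.795²) = 1/√0.3680 = 1.649
The oscillator's own cycle count is N = f × τ where τ is the proper time aboard the spacecraft. τ = Δt/γ = 7.63/1.649 = 4.628 years = 1.461×10⁸ s.
N = 9.93×10⁵ × 1.461×10⁸ = 1.451×10¹⁴.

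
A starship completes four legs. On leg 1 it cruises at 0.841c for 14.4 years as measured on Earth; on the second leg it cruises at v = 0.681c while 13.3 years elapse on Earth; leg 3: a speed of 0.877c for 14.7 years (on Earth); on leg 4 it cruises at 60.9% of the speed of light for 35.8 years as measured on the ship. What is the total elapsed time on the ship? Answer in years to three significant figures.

τ = 60.4 years

Leg 1: γ = 1/√(1 − 0.841²) = 1/√0.2927 = 1.848; τ_1 = 14.4/1.848 = 7.791 years.
Leg 2: γ = 1/√(1 − 0.681²) = 1/√0.5362 = 1.366; τ_2 = 13.3/1.366 = 9.739 years.
Leg 3: γ = 1/√(1 − 0.877²) = 1/√0.2309 = 2.081; τ_3 = 14.7/2.081 = 7.063 years.
Leg 4: 35.8 years is already measured on the ship.
Total: 7.791 + 9.739 + 7.063 + 35.80 years.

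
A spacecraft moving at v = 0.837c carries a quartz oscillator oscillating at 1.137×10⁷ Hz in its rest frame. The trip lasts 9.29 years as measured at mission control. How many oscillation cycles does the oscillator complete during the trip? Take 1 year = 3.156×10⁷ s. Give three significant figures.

γ = 1/√(1 − 0.837²) = 1/√0.2994 = 1.827
The oscillator's own cycle count is N = f × τ where τ is the proper time aboard the spacecraft. τ = Δt/γ = 9.29/1.827 = 5.084 years = 1.604×10⁸ s.
N = 1.137×10⁷ × 1.604×10⁸ = 1.824×10¹⁵.

N = 1.82×10¹⁵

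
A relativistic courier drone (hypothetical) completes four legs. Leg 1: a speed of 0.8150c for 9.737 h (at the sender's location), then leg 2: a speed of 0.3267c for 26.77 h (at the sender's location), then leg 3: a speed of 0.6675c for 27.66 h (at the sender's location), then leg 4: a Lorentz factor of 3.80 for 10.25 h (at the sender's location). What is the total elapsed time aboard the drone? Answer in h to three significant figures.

Leg 1: γ = 1/√(1 − 0.8150²) = 1/√0.3358 = 1.726; τ_1 = 9.737/1.726 = 5.642 h.
Leg 2: γ = 1/√(1 − 0.3267²) = 1/√0.8933 = 1.058; τ_2 = 26.77/1.058 = 25.30 h.
Leg 3: γ = 1/√(1 − 0.6675²) = 1/√0.5544 = 1.343; τ_3 = 27.66/1.343 = 20.60 h.
Leg 4: γ = 3.80; τ_4 = 10.25/3.800 = 2.697 h.
Total: 5.642 + 25.30 + 20.60 + 2.697 h.

τ = 54.2 h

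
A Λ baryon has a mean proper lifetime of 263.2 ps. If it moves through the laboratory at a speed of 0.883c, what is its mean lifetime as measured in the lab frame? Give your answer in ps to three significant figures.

γ = 1/√(1 − 0.883²) = 1/√0.2203 = 2.131
The rest-frame lifetime is the proper time; the lab measures the dilated interval Δt = γτ₀ = 2.131 × 263.2 ps.

Δt = 561 ps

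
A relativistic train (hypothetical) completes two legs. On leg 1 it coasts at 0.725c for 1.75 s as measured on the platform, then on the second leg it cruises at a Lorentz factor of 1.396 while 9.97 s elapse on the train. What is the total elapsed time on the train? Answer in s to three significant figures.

Leg 1: γ = 1/√(1 − 0.725²) = 1/√0.4744 = 1.452; τ_1 = 1.75/1.452 = 1.205 s.
Leg 2: 9.97 s is already measured on the train.
Total: 1.205 + 9.970 s.

τ = 11.2 s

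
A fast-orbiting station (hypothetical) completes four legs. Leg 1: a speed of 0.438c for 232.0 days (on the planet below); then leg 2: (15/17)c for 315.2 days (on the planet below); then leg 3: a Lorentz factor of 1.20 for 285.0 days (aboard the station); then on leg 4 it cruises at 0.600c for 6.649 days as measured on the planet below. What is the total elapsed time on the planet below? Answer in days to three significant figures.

Leg 1: 232.0 days is already measured on the planet below.
Leg 2: 315.2 days is already measured on the planet below.
Leg 3: γ = 1.20; Δt_3 = 1.200 × 285.0 = 342.0 days.
Leg 4: 6.649 days is already measured on the planet below.
Total: 232.0 + 315.2 + 342.0 + 6.649 days.

Δt = 896 days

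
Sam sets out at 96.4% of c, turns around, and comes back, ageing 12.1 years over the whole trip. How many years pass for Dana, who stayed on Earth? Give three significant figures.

β = 0.964; γ = 1/√(1 − 0.964²) = 1/√0.07070 = 3.761
Earth-frame duration is the dilated interval: Δt = γτ = 3.761 × 12.1 years.

Δt = 45.5 years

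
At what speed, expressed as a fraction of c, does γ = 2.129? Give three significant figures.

β = 0.883

β = √(1 − 1/γ²) = √(1 − 1/2.129²) = √(1 − 0.2206) = √0.7794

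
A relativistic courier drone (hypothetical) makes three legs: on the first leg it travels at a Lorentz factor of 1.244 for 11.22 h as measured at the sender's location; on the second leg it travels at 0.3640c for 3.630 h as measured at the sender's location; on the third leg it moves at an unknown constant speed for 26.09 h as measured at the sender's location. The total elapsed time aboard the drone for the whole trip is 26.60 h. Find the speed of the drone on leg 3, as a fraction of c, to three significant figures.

Leg 1: γ = 1.244; τ_1 = 11.22/1.244 = 9.019 h.
Leg 2: γ = 1/√(1 − 0.3640²) = 1/√0.8675 = 1.074; τ_2 = 3.630/1.074 = 3.381 h.
Leg 3: speed unknown; τ_3 = 26.09/γ_3.
Total proper time: 9.019 + 3.381 + τ_3 = 26.60, so τ_3 = 26.60 − 12.40 = 14.20 h.
γ_3 = 26.09/14.20 = 1.837; β = √(1 − 1/γ²) = √0.7038.

β = 0.839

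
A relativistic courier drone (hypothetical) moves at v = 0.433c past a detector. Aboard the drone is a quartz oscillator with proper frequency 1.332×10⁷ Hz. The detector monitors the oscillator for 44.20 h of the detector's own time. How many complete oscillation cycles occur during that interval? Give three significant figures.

γ = 1/√(1 − 0.433²) = 1/√0.8125 = 1.109
During 44.20 h of lab time, the oscillator's proper time advances by τ = Δt/γ = 44.20/1.109 = 39.84 h = 1.434×10⁵ s.
N = f × τ = 1.332×10⁷ × 1.434×10⁵ = 1.910×10¹².

N = 1.91×10¹²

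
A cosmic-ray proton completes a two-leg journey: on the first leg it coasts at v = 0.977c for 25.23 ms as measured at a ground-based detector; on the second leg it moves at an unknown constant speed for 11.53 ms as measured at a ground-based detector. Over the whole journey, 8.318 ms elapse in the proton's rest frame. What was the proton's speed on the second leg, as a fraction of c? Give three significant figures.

Leg 1: γ = 1/√(1 − 0.977²) = 1/√0.04547 = 4.690; τ_1 = 25.23/4.690 = 5.380 ms.
Leg 2: speed unknown; τ_2 = 11.53/γ_2.
Total proper time: 5.380 + τ_2 = 8.318, so τ_2 = 8.318 − 5.380 = 2.938 ms.
γ_2 = 11.53/2.938 = 3.924; β = √(1 − 1/γ²) = √0.9351.

β = 0.967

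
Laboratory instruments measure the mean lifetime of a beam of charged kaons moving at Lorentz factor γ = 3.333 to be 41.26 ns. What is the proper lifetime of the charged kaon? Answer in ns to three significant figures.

τ₀ = 12.4 ns

γ = 3.333
The lab-frame lifetime is the dilated interval; the proper lifetime is τ₀ = Δt/γ = 41.26/3.333 ns.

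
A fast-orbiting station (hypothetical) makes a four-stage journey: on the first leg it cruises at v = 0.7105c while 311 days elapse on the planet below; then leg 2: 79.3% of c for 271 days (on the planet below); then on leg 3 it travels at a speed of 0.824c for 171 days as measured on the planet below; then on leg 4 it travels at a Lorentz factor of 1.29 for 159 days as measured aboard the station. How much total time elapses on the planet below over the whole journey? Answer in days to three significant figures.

Leg 1: 311 days is already measured on the planet below.
Leg 2: 271 days is already measured on the planet below.
Leg 3: 171 days is already measured on the planet below.
Leg 4: γ = 1.29; Δt_4 = 1.290 × 159 = 205.1 days.
Total: 311.0 + 271.0 + 171.0 + 205.1 days.

Δt = 958 days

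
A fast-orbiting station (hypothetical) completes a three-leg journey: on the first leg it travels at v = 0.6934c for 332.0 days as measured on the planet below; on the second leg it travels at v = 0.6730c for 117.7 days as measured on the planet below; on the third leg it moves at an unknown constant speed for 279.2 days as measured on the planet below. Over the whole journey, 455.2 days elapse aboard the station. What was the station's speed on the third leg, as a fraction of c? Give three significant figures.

β = 0.887

Leg 1: γ = 1/√(1 − 0.6934²) = 1/√0.5192 = 1.388; τ_1 = 332.0/1.388 = 239.2 days.
Leg 2: γ = 1/√(1 − 0.6730²) = 1/√0.5471 = 1.352; τ_2 = 117.7/1.352 = 87.06 days.
Leg 3: speed unknown; τ_3 = 279.2/γ_3.
Total proper time: 239.2 + 87.06 + τ_3 = 455.2, so τ_3 = 455.2 − 326.3 = 128.9 days.
γ_3 = 279.2/128.9 = 2.166; β = √(1 − 1/γ²) = √0.7868.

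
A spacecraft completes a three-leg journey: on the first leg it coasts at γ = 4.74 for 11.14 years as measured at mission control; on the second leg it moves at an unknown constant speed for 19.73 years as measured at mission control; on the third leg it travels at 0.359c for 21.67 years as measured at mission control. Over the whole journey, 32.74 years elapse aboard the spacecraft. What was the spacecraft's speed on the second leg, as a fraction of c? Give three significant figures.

β = 0.857

Leg 1: γ = 4.74; τ_1 = 11.14/4.740 = 2.350 years.
Leg 2: speed unknown; τ_2 = 19.73/γ_2.
Leg 3: γ = 1/√(1 − 0.359²) = 1/√0.8711 = 1.071; τ_3 = 21.67/1.071 = 20.23 years.
Total proper time: 2.350 + τ_2 + 20.23 = 32.74, so τ_2 = 32.74 − 22.58 = 10.16 years.
γ_2 = 19.73/10.16 = 1.941; β = √(1 − 1/γ²) = √0.7346.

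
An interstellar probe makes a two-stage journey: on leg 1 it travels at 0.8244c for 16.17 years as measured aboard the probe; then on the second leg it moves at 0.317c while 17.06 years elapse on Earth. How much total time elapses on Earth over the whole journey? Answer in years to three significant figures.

Leg 1: γ = 1/√(1 − 0.8244²) = 1/√0.3204 = 1.767; Δt_1 = 1.767 × 16.17 = 28.57 years.
Leg 2: 17.06 years is already measured on Earth.
Total: 28.57 + 17.06 years.

Δt = 45.6 years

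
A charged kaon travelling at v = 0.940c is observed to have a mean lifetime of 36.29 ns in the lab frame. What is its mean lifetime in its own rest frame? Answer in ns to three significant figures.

γ = 1/√(1 − 0.940²) = 1/√0.1164 = 2.931
The lab-frame lifetime is the dilated interval; the proper lifetime is τ₀ = Δt/γ = 36.29/2.931 ns.

τ₀ = 12.4 ns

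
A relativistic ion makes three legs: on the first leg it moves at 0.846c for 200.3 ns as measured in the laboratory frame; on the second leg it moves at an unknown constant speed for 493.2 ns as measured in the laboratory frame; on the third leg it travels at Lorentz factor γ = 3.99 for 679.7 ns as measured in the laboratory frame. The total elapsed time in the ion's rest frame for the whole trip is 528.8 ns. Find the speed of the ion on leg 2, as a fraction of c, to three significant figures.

Leg 1: γ = 1/√(1 − 0.846²) = 1/√0.2843 = 1.876; τ_1 = 200.3/1.876 = 106.8 ns.
Leg 2: speed unknown; τ_2 = 493.2/γ_2.
Leg 3: γ = 3.99; τ_3 = 679.7/3.990 = 170.4 ns.
Total proper time: 106.8 + τ_2 + 170.4 = 528.8, so τ_2 = 528.8 − 277.1 = 251.7 ns.
γ_2 = 493.2/251.7 = 1.960; β = √(1 − 1/γ²) = √0.7397.

β = 0.860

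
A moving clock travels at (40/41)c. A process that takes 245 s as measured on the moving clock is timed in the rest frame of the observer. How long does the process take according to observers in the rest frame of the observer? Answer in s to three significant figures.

γ = 1/√(1 − (40/41)²) = 41/9 ≈ 4.556
The interval measured on the moving clock is the proper time (both events occur at the same place in that frame); the lab-frame interval is Δt = γτ = 4.556 × 245 s.

Δt = 1120 s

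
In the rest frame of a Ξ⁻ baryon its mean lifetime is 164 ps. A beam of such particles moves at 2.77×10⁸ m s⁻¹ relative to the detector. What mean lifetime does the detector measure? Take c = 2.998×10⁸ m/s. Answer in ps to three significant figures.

Δt = 429 ps

β = 2.77×10⁸/2.998×10⁸ = 0.9239; γ = 1/√(1 − 0.9239²) = 2.614
The rest-frame lifetime is the proper time; the lab measures the dilated interval Δt = γτ₀ = 2.614 × 164 ps.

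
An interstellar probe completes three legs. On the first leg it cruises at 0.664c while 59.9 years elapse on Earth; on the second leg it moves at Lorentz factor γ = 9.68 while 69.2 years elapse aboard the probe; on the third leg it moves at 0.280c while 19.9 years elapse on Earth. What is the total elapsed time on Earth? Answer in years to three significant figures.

Leg 1: 59.9 years is already measured on Earth.
Leg 2: γ = 9.68; Δt_2 = 9.680 × 69.2 = 669.9 years.
Leg 3: 19.9 years is already measured on Earth.
Total: 59.90 + 669.9 + 19.90 years.

Δt = 750 years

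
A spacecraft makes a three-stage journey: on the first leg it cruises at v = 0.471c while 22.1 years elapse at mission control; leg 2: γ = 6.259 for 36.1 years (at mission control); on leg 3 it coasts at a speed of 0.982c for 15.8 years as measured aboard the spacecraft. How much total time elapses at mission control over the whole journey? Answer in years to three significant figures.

Leg 1: 22.1 years is already measured at mission control.
Leg 2: 36.1 years is already measured at mission control.
Leg 3: γ = 1/√(1 − 0.982²) = 1/√0.03568 = 5.294; Δt_3 = 5.294 × 15.8 = 83.65 years.
Total: 22.10 + 36.10 + 83.65 years.

Δt = 142 years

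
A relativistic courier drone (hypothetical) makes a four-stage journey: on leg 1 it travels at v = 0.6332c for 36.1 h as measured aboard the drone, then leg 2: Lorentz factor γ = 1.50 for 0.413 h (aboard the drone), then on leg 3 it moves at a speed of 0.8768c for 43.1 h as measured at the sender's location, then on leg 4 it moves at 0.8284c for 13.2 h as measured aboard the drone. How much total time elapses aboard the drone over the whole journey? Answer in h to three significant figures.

τ = 70.4 h

Leg 1: 36.1 h is already measured aboard the drone.
Leg 2: 0.413 h is already measured aboard the drone.
Leg 3: γ = 1/√(1 − 0.8768²) = 1/√0.2312 = 2.080; τ_3 = 43.1/2.080 = 20.72 h.
Leg 4: 13.2 h is already measured aboard the drone.
Total: 36.10 + 0.4130 + 20.72 + 13.20 h.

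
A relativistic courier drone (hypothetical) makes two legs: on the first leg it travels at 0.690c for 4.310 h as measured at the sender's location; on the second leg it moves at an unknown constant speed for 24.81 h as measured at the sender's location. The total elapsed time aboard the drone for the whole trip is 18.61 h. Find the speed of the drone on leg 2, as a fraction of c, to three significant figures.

Leg 1: γ = 1/√(1 − 0.690²) = 1/√0.5239 = 1.382; τ_1 = 4.310/1.382 = 3.120 h.
Leg 2: speed unknown; τ_2 = 24.81/γ_2.
Total proper time: 3.120 + τ_2 = 18.61, so τ_2 = 18.61 − 3.120 = 15.49 h.
γ_2 = 24.81/15.49 = 1.602; β = √(1 − 1/γ²) = √0.6102.

β = 0.781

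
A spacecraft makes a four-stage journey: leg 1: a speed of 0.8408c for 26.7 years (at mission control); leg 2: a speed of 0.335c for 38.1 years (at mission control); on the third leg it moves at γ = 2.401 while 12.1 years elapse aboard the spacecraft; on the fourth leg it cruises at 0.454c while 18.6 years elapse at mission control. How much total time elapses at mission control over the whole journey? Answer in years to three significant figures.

Leg 1: 26.7 years is already measured at mission control.
Leg 2: 38.1 years is already measured at mission control.
Leg 3: γ = 2.401; Δt_3 = 2.401 × 12.1 = 29.05 years.
Leg 4: 18.6 years is already measured at mission control.
Total: 26.70 + 38.10 + 29.05 + 18.60 years.

Δt = 112 years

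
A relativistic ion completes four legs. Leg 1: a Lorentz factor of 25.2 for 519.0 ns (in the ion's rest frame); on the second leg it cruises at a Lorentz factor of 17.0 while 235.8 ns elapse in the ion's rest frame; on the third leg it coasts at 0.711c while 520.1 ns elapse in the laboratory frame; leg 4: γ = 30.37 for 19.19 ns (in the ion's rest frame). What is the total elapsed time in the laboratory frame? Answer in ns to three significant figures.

Δt = 1.82×10⁴ ns

Leg 1: γ = 25.2; Δt_1 = 25.20 × 519.0 = 1.308×10⁴ ns.
Leg 2: γ = 17.0; Δt_2 = 17.00 × 235.8 = 4009 ns.
Leg 3: 520.1 ns is already measured in the laboratory frame.
Leg 4: γ = 30.37; Δt_4 = 30.37 × 19.19 = 582.8 ns.
Total: 1.308×10⁴ + 4009 + 520.1 + 582.8 ns.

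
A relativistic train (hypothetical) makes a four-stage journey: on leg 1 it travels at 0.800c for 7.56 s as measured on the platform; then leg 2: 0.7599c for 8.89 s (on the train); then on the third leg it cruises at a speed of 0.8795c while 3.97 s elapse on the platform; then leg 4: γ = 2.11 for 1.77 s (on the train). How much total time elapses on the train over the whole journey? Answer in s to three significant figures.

τ = 17.1 s

Leg 1: γ = 1/√(1 − 0.800²) = 5/3 ≈ 1.667; τ_1 = 7.56/1.667 = 4.536 s.
Leg 2: 8.89 s is already measured on the train.
Leg 3: γ = 1/√(1 − 0.8795²) = 1/√0.2265 = 2.101; τ_3 = 3.97/2.101 = 1.889 s.
Leg 4: 1.77 s is already measured on the train.
Total: 4.536 + 8.890 + 1.889 + 1.770 s.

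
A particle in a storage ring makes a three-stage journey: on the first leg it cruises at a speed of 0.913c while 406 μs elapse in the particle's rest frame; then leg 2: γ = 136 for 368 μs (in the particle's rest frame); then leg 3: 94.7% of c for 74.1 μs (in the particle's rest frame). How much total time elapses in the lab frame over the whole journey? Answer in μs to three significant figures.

Leg 1: γ = 1/√(1 − 0.913²) = 1/√0.1664 = 2.451; Δt_1 = 2.451 × 406 = 995.2 μs.
Leg 2: γ = 136; Δt_2 = 136.0 × 368 = 5.005×10⁴ μs.
Leg 3: β = 0.947; γ = 1/√(1 − 0.947²) = 1/√0.1032 = 3.113; Δt_3 = 3.113 × 74.1 = 230.7 μs.
Total: 995.2 + 5.005×10⁴ + 230.7 μs.

Δt = 5.13×10⁴ μs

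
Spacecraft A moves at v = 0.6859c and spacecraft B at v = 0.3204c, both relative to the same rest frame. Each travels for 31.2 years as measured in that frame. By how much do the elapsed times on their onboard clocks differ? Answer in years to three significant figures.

|τ_A − τ_B| = 6.85 years

A: γ = 1/√(1 − 0.6859²) = 1/√0.5295 = 1.374; τ_A = 31.2/1.374 = 22.70 years.
B: γ = 1/√(1 − 0.3204²) = 1/√0.8973 = 1.056; τ_B = 31.2/1.056 = 29.56 years.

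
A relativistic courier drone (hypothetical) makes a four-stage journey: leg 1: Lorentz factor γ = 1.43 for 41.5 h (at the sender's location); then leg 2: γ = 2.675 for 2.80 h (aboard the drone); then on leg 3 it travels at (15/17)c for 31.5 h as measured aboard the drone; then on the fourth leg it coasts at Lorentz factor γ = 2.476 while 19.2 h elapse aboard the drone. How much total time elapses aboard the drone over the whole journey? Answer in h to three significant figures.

Leg 1: γ = 1.43; τ_1 = 41.5/1.430 = 29.02 h.
Leg 2: 2.80 h is already measured aboard the drone.
Leg 3: 31.5 h is already measured aboard the drone.
Leg 4: 19.2 h is already measured aboard the drone.
Total: 29.02 + 2.800 + 31.50 + 19.20 h.

τ = 82.5 h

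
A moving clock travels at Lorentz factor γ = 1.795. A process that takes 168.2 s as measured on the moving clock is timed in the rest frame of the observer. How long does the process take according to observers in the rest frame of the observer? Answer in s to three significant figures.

γ = 1.795
The interval measured on the moving clock is the proper time (both events occur at the same place in that frame); the lab-frame interval is Δt = γτ = 1.795 × 168.2 s.

Δt = 302 s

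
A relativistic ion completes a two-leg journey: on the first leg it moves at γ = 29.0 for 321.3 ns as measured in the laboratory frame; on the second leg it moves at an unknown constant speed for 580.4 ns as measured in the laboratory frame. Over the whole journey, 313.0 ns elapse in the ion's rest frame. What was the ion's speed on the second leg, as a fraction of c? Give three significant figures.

β = 0.854

Leg 1: γ = 29.0; τ_1 = 321.3/29.00 = 11.08 ns.
Leg 2: speed unknown; τ_2 = 580.4/γ_2.
Total proper time: 11.08 + τ_2 = 313.0, so τ_2 = 313.0 − 11.08 = 301.9 ns.
γ_2 = 580.4/301.9 = 1.922; β = √(1 − 1/γ²) = √0.7294.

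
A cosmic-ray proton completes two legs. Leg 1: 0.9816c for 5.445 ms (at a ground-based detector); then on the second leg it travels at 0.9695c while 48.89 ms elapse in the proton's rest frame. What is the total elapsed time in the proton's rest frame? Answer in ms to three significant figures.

τ = 49.9 ms

Leg 1: γ = 1/√(1 − 0.9816²) = 1/√0.03646 = 5.237; τ_1 = 5.445/5.237 = 1.040 ms.
Leg 2: 48.89 ms is already measured in the proton's rest frame.
Total: 1.040 + 48.89 ms.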